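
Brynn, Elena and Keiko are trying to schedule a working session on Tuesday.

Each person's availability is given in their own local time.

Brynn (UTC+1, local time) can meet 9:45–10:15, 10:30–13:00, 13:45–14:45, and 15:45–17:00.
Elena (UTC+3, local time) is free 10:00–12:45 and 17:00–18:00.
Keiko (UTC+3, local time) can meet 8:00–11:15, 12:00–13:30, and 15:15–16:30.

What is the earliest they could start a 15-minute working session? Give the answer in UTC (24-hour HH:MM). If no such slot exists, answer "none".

Brynn → UTC: 08:45–09:15, 09:30–12:00, 12:45–13:45, 14:45–16:00.
Elena → UTC: 07:00–09:45, 14:00–15:00.
Keiko → UTC: 05:00–08:15, 09:00–10:30, 12:15–13:30.
Brynn ∩ Elena: 08:45–09:15, 09:30–09:45, 14:45–15:00.
Brynn ∩ Elena ∩ Keiko: 09:00–09:15, 09:30–09:45.
Windows ≥ 15 min: 09:00–09:15, 09:30–09:45.
Earliest such window starts at 09:00.

09:00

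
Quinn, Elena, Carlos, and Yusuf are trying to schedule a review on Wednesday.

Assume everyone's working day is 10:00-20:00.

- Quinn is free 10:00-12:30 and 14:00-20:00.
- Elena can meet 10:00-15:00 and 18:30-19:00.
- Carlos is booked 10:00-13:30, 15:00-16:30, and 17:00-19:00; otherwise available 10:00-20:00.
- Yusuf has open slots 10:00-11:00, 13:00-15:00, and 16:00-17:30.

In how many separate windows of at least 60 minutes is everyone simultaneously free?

Carlos free within 10:00–20:00: 13:30–15:00, 16:30–17:00, 19:00–20:00.
Quinn ∩ Elena: 10:00–12:30, 14:00–15:00, 18:30–19:00.
Quinn ∩ Elena ∩ Carlos: 14:00–15:00.
Quinn ∩ Elena ∩ Carlos ∩ Yusuf: 14:00–15:00.
Windows ≥ 60 min: 14:00–15:00.
That's 1 window.

1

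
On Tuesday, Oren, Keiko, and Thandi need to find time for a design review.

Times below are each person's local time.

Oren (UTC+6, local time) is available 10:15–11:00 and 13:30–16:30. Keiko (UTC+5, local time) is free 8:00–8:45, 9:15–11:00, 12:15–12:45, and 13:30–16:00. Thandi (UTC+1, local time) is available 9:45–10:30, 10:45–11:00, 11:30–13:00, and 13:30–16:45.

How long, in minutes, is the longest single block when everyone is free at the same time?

45 minutes

Oren → UTC: 04:15–05:00, 07:30–10:30.
Keiko → UTC: 03:00–03:45, 04:15–06:00, 07:15–07:45, 08:30–11:00.
Thandi → UTC: 08:45–09:30, 09:45–10:00, 10:30–12:00, 12:30–15:45.
Oren ∩ Keiko: 04:15–05:00, 07:30–07:45, 08:30–10:30.
Oren ∩ Keiko ∩ Thandi: 08:45–09:30, 09:45–10:00.
Common window lengths: 45, 15 min; longest is 45.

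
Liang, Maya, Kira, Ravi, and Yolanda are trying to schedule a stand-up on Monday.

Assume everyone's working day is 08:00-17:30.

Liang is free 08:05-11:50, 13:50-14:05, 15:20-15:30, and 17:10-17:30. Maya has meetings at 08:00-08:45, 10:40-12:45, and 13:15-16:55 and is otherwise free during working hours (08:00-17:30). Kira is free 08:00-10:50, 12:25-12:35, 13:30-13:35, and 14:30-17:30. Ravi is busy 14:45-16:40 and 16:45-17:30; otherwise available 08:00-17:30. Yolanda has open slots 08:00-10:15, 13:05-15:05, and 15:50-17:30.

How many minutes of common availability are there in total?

Maya free within 08:00–17:30: 08:45–10:40, 12:45–13:15, 16:55–17:30.
Ravi free within 08:00–17:30: 08:00–14:45, 16:40–16:45.
Liang ∩ Maya: 08:45–10:40, 17:10–17:30.
Liang ∩ Maya ∩ Kira: 08:45–10:40, 17:10–17:30.
Liang ∩ Maya ∩ Kira ∩ Ravi: 08:45–10:40.
Liang ∩ Maya ∩ Kira ∩ Ravi ∩ Yolanda: 08:45–10:15.
Total common minutes: 90.

90 minutes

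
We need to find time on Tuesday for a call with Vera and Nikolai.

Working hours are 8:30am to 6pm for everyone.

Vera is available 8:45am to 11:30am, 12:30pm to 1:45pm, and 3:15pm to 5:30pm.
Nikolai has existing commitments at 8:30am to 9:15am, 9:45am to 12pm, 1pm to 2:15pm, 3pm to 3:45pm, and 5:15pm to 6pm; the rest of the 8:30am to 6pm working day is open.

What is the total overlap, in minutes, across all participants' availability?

Nikolai free within 08:30–18:00: 09:15–09:45, 12:00–13:00, 14:15–15:00, 15:45–17:15.
Vera ∩ Nikolai: 09:15–09:45, 12:30–13:00, 15:45–17:15.
Total common minutes: 30 + 30 + 90 = 150.

150 minutes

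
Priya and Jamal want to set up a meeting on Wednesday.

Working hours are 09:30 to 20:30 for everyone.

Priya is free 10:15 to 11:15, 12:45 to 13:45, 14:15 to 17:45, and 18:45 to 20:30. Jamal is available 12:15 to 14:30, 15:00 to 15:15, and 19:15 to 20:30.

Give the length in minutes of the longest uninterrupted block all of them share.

75 minutes

Priya ∩ Jamal: 12:45–13:45, 14:15–14:30, 15:00–15:15, 19:15–20:30.
Common window lengths: 60, 15, 15, 75 min; longest is 75.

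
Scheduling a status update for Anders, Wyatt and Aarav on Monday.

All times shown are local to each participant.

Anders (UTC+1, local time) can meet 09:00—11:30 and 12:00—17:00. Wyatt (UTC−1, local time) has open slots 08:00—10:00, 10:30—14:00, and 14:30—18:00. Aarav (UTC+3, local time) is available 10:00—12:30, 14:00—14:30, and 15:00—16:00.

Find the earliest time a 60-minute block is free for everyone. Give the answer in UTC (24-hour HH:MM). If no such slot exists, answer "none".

12:00

Anders → UTC: 08:00–10:30, 11:00–16:00.
Wyatt → UTC: 09:00–11:00, 11:30–15:00, 15:30–19:00.
Aarav → UTC: 07:00–09:30, 11:00–11:30, 12:00–13:00.
Anders ∩ Wyatt: 09:00–10:30, 11:30–15:00, 15:30–16:00.
Anders ∩ Wyatt ∩ Aarav: 09:00–09:30, 12:00–13:00.
Windows ≥ 60 min: 12:00–13:00.
Earliest such window starts at 12:00.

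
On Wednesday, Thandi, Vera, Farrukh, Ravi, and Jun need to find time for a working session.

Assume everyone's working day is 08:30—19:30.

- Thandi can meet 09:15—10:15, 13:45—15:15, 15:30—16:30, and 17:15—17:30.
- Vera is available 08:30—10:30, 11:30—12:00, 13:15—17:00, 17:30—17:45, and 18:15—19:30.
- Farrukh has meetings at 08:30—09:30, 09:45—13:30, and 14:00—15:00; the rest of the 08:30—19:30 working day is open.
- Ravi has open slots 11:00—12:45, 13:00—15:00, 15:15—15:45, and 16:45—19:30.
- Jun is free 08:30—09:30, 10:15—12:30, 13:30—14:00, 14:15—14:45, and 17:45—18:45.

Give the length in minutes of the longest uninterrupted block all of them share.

Farrukh free within 08:30–19:30: 09:30–09:45, 13:30–14:00, 15:00–19:30.
Thandi ∩ Vera: 09:15–10:15, 13:45–15:15, 15:30–16:30.
Thandi ∩ Vera ∩ Farrukh: 09:30–09:45, 13:45–14:00, 15:00–15:15, 15:30–16:30.
Thandi ∩ Vera ∩ Farrukh ∩ Ravi: 13:45–14:00, 15:30–15:45.
Thandi ∩ Vera ∩ Farrukh ∩ Ravi ∩ Jun: 13:45–14:00.
Single common window of 15 minutes.

15 minutes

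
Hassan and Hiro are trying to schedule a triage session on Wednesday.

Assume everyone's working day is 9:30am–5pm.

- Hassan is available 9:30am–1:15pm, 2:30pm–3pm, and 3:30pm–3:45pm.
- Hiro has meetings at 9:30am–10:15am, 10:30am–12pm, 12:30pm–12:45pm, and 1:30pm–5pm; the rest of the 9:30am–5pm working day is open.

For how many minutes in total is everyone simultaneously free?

75 minutes

Hiro free within 09:30–17:00: 10:15–10:30, 12:00–12:30, 12:45–13:30.
Hassan ∩ Hiro: 10:15–10:30, 12:00–12:30, 12:45–13:15.
Total common minutes: 15 + 30 + 30 = 75.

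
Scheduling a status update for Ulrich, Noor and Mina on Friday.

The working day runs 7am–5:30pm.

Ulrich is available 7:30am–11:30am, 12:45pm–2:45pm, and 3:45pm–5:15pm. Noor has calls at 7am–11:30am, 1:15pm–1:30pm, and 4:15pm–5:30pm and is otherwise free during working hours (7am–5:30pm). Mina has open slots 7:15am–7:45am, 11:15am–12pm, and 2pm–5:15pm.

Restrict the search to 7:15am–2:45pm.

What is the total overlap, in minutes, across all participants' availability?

45 minutes

Noor free within 07:00–17:30: 11:30–13:15, 13:30–16:15.
Ulrich ∩ Noor: 12:45–13:15, 13:30–14:45, 15:45–16:15.
Ulrich ∩ Noor ∩ Mina: 14:00–14:45, 15:45–16:15.
Restricted to 07:15–14:45: 14:00–14:45.
Total common minutes: 45.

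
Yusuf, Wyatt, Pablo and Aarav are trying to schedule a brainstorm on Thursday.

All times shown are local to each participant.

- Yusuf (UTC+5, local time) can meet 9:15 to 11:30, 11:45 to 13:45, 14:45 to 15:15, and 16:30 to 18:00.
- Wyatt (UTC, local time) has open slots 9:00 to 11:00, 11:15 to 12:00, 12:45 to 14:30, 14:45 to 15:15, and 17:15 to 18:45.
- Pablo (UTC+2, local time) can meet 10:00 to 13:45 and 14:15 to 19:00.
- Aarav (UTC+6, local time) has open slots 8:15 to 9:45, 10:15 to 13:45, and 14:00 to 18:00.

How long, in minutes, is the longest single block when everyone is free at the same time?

Yusuf → UTC: 04:15–06:30, 06:45–08:45, 09:45–10:15, 11:30–13:00.
Wyatt → UTC: 09:00–11:00, 11:15–12:00, 12:45–14:30, 14:45–15:15, 17:15–18:45.
Pablo → UTC: 08:00–11:45, 12:15–17:00.
Aarav → UTC: 02:15–03:45, 04:15–07:45, 08:00–12:00.
Yusuf ∩ Wyatt: 09:45–10:15, 11:30–12:00, 12:45–13:00.
Yusuf ∩ Wyatt ∩ Pablo: 09:45–10:15, 11:30–11:45, 12:45–13:00.
Yusuf ∩ Wyatt ∩ Pablo ∩ Aarav: 09:45–10:15, 11:30–11:45.
Common window lengths: 30, 15 min; longest is 30.

30 minutes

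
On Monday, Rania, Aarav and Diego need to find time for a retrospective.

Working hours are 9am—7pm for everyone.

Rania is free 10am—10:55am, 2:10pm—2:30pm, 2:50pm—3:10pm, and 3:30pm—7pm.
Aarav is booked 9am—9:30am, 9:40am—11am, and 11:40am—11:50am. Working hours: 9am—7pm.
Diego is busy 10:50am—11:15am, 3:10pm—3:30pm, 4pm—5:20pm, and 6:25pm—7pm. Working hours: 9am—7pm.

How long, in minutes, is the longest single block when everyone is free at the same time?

65 minutes

Aarav free within 09:00–19:00: 09:30–09:40, 11:00–11:40, 11:50–19:00.
Diego free within 09:00–19:00: 09:00–10:50, 11:15–15:10, 15:30–16:00, 17:20–18:25.
Rania ∩ Aarav: 14:10–14:30, 14:50–15:10, 15:30–19:00.
Rania ∩ Aarav ∩ Diego: 14:10–14:30, 14:50–15:10, 15:30–16:00, 17:20–18:25.
Common window lengths: 20, 20, 30, 65 min; longest is 65.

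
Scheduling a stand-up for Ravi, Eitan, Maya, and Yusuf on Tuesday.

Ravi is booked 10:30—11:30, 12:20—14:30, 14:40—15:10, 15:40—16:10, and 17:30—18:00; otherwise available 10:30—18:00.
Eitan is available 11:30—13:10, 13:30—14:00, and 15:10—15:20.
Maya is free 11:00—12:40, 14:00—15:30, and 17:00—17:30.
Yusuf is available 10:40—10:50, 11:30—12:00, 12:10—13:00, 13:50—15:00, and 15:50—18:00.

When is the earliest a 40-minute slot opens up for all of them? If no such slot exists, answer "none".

none

Ravi free within 10:30–18:00: 11:30–12:20, 14:30–14:40, 15:10–15:40, 16:10–17:30.
Ravi ∩ Eitan: 11:30–12:20, 15:10–15:20.
Ravi ∩ Eitan ∩ Maya: 11:30–12:20, 15:10–15:20.
Ravi ∩ Eitan ∩ Maya ∩ Yusuf: 11:30–12:00, 12:10–12:20.
Windows ≥ 40 min: (none).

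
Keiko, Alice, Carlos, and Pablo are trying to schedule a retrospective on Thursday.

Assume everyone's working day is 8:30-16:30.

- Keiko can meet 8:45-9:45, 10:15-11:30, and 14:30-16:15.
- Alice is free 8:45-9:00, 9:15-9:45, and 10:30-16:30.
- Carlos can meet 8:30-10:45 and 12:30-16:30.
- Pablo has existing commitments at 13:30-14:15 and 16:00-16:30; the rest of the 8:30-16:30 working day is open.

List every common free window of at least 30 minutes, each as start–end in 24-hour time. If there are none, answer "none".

Pablo free within 08:30–16:30: 08:30–13:30, 14:15–16:00.
Keiko ∩ Alice: 08:45–09:00, 09:15–09:45, 10:30–11:30, 14:30–16:15.
Keiko ∩ Alice ∩ Carlos: 08:45–09:00, 09:15–09:45, 10:30–10:45, 14:30–16:15.
Keiko ∩ Alice ∩ Carlos ∩ Pablo: 08:45–09:00, 09:15–09:45, 10:30–10:45, 14:30–16:00.
Windows ≥ 30 min: 09:15–09:45, 14:30–16:00.

09:15–09:45, 14:30–16:00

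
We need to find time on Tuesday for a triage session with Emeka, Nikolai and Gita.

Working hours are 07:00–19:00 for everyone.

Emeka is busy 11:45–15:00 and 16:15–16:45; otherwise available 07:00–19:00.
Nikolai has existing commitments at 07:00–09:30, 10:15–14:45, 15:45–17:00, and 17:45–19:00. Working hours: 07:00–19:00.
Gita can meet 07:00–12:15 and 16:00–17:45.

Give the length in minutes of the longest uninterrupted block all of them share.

Emeka free within 07:00–19:00: 07:00–11:45, 15:00–16:15, 16:45–19:00.
Nikolai free within 07:00–19:00: 09:30–10:15, 14:45–15:45, 17:00–17:45.
Emeka ∩ Nikolai: 09:30–10:15, 15:00–15:45, 17:00–17:45.
Emeka ∩ Nikolai ∩ Gita: 09:30–10:15, 17:00–17:45.
Common window lengths: 45, 45 min; longest is 45.

45 minutes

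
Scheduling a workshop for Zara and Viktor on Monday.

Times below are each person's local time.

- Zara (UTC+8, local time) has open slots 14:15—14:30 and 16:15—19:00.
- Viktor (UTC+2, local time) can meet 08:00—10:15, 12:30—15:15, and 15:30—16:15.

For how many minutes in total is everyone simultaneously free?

45 minutes

Zara → UTC: 06:15–06:30, 08:15–11:00.
Viktor → UTC: 06:00–08:15, 10:30–13:15, 13:30–14:15.
Zara ∩ Viktor: 06:15–06:30, 10:30–11:00.
Total common minutes: 15 + 30 = 45.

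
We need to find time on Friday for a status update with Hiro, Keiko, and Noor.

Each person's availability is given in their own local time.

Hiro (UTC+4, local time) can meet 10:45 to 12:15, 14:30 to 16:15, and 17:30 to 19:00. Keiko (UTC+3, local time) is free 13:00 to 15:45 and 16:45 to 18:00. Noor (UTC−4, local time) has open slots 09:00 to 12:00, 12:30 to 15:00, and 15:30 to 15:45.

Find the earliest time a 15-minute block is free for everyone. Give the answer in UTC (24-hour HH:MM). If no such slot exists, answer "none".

13:45

Hiro → UTC: 06:45–08:15, 10:30–12:15, 13:30–15:00.
Keiko → UTC: 10:00–12:45, 13:45–15:00.
Noor → UTC: 13:00–16:00, 16:30–19:00, 19:30–19:45.
Hiro ∩ Keiko: 10:30–12:15, 13:45–15:00.
Hiro ∩ Keiko ∩ Noor: 13:45–15:00.
Windows ≥ 15 min: 13:45–15:00.
Earliest such window starts at 13:45.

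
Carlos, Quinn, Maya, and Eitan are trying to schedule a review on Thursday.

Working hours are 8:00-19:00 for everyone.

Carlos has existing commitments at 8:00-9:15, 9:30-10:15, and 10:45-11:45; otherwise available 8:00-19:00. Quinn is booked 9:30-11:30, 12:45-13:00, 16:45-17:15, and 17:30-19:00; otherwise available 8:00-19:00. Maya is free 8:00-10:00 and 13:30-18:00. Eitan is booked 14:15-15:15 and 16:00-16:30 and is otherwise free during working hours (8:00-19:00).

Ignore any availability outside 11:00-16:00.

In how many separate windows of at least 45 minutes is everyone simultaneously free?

Carlos free within 08:00–19:00: 09:15–09:30, 10:15–10:45, 11:45–19:00.
Quinn free within 08:00–19:00: 08:00–09:30, 11:30–12:45, 13:00–16:45, 17:15–17:30.
Eitan free within 08:00–19:00: 08:00–14:15, 15:15–16:00, 16:30–19:00.
Carlos ∩ Quinn: 09:15–09:30, 11:45–12:45, 13:00–16:45, 17:15–17:30.
Carlos ∩ Quinn ∩ Maya: 09:15–09:30, 13:30–16:45, 17:15–17:30.
Carlos ∩ Quinn ∩ Maya ∩ Eitan: 09:15–09:30, 13:30–14:15, 15:15–16:00, 16:30–16:45, 17:15–17:30.
Restricted to 11:00–16:00: 13:30–14:15, 15:15–16:00.
Windows ≥ 45 min: 13:30–14:15, 15:15–16:00.
That's 2 windows.

2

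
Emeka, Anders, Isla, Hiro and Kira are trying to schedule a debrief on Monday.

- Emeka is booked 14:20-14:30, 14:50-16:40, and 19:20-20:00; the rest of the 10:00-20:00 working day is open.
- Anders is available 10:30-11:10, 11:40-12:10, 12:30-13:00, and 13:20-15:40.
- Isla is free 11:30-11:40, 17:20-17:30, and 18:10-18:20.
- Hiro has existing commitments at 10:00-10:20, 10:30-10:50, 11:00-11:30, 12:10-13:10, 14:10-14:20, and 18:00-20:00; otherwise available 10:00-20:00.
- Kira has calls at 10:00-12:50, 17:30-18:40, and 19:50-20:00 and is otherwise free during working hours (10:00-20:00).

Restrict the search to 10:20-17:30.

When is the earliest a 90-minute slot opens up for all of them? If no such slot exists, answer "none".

Emeka free within 10:00–20:00: 10:00–14:20, 14:30–14:50, 16:40–19:20.
Hiro free within 10:00–20:00: 10:20–10:30, 10:50–11:00, 11:30–12:10, 13:10–14:10, 14:20–18:00.
Kira free within 10:00–20:00: 12:50–17:30, 18:40–19:50.
Emeka ∩ Anders: 10:30–11:10, 11:40–12:10, 12:30–13:00, 13:20–14:20, 14:30–14:50.
Emeka ∩ Anders ∩ Isla: (none).
Emeka ∩ Anders ∩ Isla ∩ Hiro: (none).
Emeka ∩ Anders ∩ Isla ∩ Hiro ∩ Kira: (none).
Restricted to 10:20–17:30: (none).
Windows ≥ 90 min: (none).

none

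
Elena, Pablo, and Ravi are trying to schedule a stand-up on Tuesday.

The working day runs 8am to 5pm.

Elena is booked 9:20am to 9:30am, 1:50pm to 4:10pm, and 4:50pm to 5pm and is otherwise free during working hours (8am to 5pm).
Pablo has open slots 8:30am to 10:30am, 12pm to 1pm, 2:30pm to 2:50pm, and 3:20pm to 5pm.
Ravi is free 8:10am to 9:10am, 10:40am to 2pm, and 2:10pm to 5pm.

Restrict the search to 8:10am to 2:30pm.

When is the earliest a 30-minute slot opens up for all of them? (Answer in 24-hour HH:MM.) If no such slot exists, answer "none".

Elena free within 08:00–17:00: 08:00–09:20, 09:30–13:50, 16:10–16:50.
Elena ∩ Pablo: 08:30–09:20, 09:30–10:30, 12:00–13:00, 16:10–16:50.
Elena ∩ Pablo ∩ Ravi: 08:30–09:10, 12:00–13:00, 16:10–16:50.
Restricted to 08:10–14:30: 08:30–09:10, 12:00–13:00.
Windows ≥ 30 min: 08:30–09:10, 12:00–13:00.
Earliest such window starts at 08:30.

08:30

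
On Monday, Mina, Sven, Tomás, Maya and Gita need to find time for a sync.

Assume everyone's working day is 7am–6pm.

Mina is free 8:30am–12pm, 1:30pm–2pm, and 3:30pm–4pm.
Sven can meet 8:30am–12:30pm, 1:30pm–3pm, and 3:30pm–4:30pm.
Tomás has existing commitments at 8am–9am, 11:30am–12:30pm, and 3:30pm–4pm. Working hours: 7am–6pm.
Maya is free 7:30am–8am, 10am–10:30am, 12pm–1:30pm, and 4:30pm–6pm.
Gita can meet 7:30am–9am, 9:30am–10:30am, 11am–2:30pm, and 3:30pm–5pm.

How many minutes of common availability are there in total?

Tomás free within 07:00–18:00: 07:00–08:00, 09:00–11:30, 12:30–15:30, 16:00–18:00.
Mina ∩ Sven: 08:30–12:00, 13:30–14:00, 15:30–16:00.
Mina ∩ Sven ∩ Tomás: 09:00–11:30, 13:30–14:00.
Mina ∩ Sven ∩ Tomás ∩ Maya: 10:00–10:30.
Mina ∩ Sven ∩ Tomás ∩ Maya ∩ Gita: 10:00–10:30.
Total common minutes: 30.

30 minutes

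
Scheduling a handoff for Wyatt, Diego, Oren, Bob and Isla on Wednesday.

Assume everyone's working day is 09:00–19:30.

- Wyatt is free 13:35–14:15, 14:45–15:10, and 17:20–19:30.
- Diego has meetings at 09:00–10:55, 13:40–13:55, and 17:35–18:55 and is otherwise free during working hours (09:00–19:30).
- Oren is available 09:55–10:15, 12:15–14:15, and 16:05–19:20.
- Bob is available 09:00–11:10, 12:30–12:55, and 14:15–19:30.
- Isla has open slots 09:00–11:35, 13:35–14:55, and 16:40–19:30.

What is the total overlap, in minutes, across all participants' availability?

40 minutes

Diego free within 09:00–19:30: 10:55–13:40, 13:55–17:35, 18:55–19:30.
Wyatt ∩ Diego: 13:35–13:40, 13:55–14:15, 14:45–15:10, 17:20–17:35, 18:55–19:30.
Wyatt ∩ Diego ∩ Oren: 13:35–13:40, 13:55–14:15, 17:20–17:35, 18:55–19:20.
Wyatt ∩ Diego ∩ Oren ∩ Bob: 17:20–17:35, 18:55–19:20.
Wyatt ∩ Diego ∩ Oren ∩ Bob ∩ Isla: 17:20–17:35, 18:55–19:20.
Total common minutes: 15 + 25 = 40.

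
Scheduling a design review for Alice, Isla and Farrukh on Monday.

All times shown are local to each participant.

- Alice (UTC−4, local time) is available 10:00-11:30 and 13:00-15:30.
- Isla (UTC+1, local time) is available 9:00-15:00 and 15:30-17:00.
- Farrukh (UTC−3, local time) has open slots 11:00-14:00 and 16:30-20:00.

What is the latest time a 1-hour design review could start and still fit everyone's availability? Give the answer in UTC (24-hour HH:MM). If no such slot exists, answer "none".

Alice → UTC: 14:00–15:30, 17:00–19:30.
Isla → UTC: 08:00–14:00, 14:30–16:00.
Farrukh → UTC: 14:00–17:00, 19:30–23:00.
Alice ∩ Isla: 14:30–15:30.
Alice ∩ Isla ∩ Farrukh: 14:30–15:30.
Windows ≥ 60 min: 14:30–15:30.
Latest start in the last window 14:30–15:30 is 15:30 − 60 min = 14:30.

14:30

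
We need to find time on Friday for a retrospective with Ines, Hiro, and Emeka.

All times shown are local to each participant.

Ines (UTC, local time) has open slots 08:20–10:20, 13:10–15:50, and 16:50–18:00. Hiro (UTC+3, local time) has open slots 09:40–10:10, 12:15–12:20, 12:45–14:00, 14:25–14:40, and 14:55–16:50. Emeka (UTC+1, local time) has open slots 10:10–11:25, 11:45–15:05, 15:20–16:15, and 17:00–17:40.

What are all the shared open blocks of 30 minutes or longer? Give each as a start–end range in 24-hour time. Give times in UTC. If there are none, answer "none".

09:45–10:20, 13:10–13:50

Ines → UTC: 08:20–10:20, 13:10–15:50, 16:50–18:00.
Hiro → UTC: 06:40–07:10, 09:15–09:20, 09:45–11:00, 11:25–11:40, 11:55–13:50.
Emeka → UTC: 09:10–10:25, 10:45–14:05, 14:20–15:15, 16:00–16:40.
Ines ∩ Hiro: 09:15–09:20, 09:45–10:20, 13:10–13:50.
Ines ∩ Hiro ∩ Emeka: 09:15–09:20, 09:45–10:20, 13:10–13:50.
Windows ≥ 30 min: 09:45–10:20, 13:10–13:50.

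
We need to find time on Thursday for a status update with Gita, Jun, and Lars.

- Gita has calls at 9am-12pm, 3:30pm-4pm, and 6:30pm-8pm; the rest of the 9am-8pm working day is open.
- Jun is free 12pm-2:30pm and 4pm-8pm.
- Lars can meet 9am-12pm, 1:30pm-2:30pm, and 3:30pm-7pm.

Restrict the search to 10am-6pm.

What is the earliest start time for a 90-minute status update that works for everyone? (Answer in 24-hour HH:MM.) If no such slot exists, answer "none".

Gita free within 09:00–20:00: 12:00–15:30, 16:00–18:30.
Gita ∩ Jun: 12:00–14:30, 16:00–18:30.
Gita ∩ Jun ∩ Lars: 13:30–14:30, 16:00–18:30.
Restricted to 10:00–18:00: 13:30–14:30, 16:00–18:00.
Windows ≥ 90 min: 16:00–18:00.
Earliest such window starts at 16:00.

16:00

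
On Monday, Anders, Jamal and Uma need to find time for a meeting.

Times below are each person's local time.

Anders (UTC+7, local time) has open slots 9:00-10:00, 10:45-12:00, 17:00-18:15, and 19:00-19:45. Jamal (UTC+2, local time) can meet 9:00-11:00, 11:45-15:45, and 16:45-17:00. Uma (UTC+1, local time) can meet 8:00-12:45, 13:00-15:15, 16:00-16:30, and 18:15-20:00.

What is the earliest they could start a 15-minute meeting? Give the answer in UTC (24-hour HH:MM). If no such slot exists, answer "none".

10:00

Anders → UTC: 02:00–03:00, 03:45–05:00, 10:00–11:15, 12:00–12:45.
Jamal → UTC: 07:00–09:00, 09:45–13:45, 14:45–15:00.
Uma → UTC: 07:00–11:45, 12:00–14:15, 15:00–15:30, 17:15–19:00.
Anders ∩ Jamal: 10:00–11:15, 12:00–12:45.
Anders ∩ Jamal ∩ Uma: 10:00–11:15, 12:00–12:45.
Windows ≥ 15 min: 10:00–11:15, 12:00–12:45.
Earliest such window starts at 10:00.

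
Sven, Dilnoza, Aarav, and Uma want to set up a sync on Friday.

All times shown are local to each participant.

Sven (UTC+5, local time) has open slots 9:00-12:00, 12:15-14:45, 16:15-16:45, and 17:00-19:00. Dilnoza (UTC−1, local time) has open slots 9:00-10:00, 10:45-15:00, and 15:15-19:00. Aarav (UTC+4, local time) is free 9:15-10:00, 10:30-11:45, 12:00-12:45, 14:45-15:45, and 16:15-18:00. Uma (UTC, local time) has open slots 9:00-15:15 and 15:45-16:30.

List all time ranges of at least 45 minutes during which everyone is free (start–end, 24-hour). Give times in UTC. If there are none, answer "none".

12:15–14:00

Sven → UTC: 04:00–07:00, 07:15–09:45, 11:15–11:45, 12:00–14:00.
Dilnoza → UTC: 10:00–11:00, 11:45–16:00, 16:15–20:00.
Aarav → UTC: 05:15–06:00, 06:30–07:45, 08:00–08:45, 10:45–11:45, 12:15–14:00.
Uma → UTC: 09:00–15:15, 15:45–16:30.
Sven ∩ Dilnoza: 12:00–14:00.
Sven ∩ Dilnoza ∩ Aarav: 12:15–14:00.
Sven ∩ Dilnoza ∩ Aarav ∩ Uma: 12:15–14:00.
Windows ≥ 45 min: 12:15–14:00.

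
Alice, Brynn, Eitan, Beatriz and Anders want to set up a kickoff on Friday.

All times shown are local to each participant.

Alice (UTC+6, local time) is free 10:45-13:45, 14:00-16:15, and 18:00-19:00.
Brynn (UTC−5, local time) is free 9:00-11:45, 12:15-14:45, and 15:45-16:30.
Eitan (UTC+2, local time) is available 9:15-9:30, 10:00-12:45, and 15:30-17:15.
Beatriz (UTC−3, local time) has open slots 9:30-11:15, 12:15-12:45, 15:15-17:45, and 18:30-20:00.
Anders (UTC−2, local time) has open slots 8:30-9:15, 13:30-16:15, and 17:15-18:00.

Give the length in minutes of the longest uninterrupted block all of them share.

0 minutes

Alice → UTC: 04:45–07:45, 08:00–10:15, 12:00–13:00.
Brynn → UTC: 14:00–16:45, 17:15–19:45, 20:45–21:30.
Eitan → UTC: 07:15–07:30, 08:00–10:45, 13:30–15:15.
Beatriz → UTC: 12:30–14:15, 15:15–15:45, 18:15–20:45, 21:30–23:00.
Anders → UTC: 10:30–11:15, 15:30–18:15, 19:15–20:00.
Alice ∩ Brynn: (none).
Alice ∩ Brynn ∩ Eitan: (none).
Alice ∩ Brynn ∩ Eitan ∩ Beatriz: (none).
Alice ∩ Brynn ∩ Eitan ∩ Beatriz ∩ Anders: (none).
No common window.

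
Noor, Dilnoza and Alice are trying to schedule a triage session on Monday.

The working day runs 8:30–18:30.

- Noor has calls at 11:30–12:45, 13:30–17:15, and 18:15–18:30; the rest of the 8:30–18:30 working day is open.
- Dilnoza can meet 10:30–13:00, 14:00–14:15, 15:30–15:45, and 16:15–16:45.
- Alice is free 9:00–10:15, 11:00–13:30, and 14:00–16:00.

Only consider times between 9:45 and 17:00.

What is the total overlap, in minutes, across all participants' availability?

Noor free within 08:30–18:30: 08:30–11:30, 12:45–13:30, 17:15–18:15.
Noor ∩ Dilnoza: 10:30–11:30, 12:45–13:00.
Noor ∩ Dilnoza ∩ Alice: 11:00–11:30, 12:45–13:00.
Restricted to 09:45–17:00: 11:00–11:30, 12:45–13:00.
Total common minutes: 30 + 15 = 45.

45 minutes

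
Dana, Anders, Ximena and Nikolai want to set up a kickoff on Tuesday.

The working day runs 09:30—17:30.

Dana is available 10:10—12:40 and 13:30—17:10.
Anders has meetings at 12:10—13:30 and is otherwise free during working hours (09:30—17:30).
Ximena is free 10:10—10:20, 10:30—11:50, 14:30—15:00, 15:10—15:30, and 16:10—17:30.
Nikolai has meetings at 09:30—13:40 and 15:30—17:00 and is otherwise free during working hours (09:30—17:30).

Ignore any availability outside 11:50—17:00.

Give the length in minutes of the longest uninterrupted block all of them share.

Anders free within 09:30–17:30: 09:30–12:10, 13:30–17:30.
Nikolai free within 09:30–17:30: 13:40–15:30, 17:00–17:30.
Dana ∩ Anders: 10:10–12:10, 13:30–17:10.
Dana ∩ Anders ∩ Ximena: 10:10–10:20, 10:30–11:50, 14:30–15:00, 15:10–15:30, 16:10–17:10.
Dana ∩ Anders ∩ Ximena ∩ Nikolai: 14:30–15:00, 15:10–15:30, 17:00–17:10.
Restricted to 11:50–17:00: 14:30–15:00, 15:10–15:30.
Common window lengths: 30, 20 min; longest is 30.

30 minutes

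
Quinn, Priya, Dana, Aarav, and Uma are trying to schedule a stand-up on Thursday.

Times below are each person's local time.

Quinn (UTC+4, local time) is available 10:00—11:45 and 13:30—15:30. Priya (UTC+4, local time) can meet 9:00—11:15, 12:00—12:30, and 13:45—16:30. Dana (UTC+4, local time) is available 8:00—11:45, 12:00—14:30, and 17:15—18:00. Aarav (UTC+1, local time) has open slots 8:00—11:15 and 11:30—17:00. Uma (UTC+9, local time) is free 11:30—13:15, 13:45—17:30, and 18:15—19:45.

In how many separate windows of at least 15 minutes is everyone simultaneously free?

2

Quinn → UTC: 06:00–07:45, 09:30–11:30.
Priya → UTC: 05:00–07:15, 08:00–08:30, 09:45–12:30.
Dana → UTC: 04:00–07:45, 08:00–10:30, 13:15–14:00.
Aarav → UTC: 07:00–10:15, 10:30–16:00.
Uma → UTC: 02:30–04:15, 04:45–08:30, 09:15–10:45.
Quinn ∩ Priya: 06:00–07:15, 09:45–11:30.
Quinn ∩ Priya ∩ Dana: 06:00–07:15, 09:45–10:30.
Quinn ∩ Priya ∩ Dana ∩ Aarav: 07:00–07:15, 09:45–10:15.
Quinn ∩ Priya ∩ Dana ∩ Aarav ∩ Uma: 07:00–07:15, 09:45–10:15.
Windows ≥ 15 min: 07:00–07:15, 09:45–10:15.
That's 2 windows.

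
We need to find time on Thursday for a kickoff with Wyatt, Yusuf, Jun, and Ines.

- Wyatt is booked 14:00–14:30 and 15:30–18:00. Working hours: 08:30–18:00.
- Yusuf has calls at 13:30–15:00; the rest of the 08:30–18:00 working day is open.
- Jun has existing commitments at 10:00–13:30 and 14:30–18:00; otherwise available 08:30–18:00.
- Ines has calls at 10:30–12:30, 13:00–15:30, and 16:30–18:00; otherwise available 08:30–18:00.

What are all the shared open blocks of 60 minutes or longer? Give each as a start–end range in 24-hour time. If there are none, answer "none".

Wyatt free within 08:30–18:00: 08:30–14:00, 14:30–15:30.
Yusuf free within 08:30–18:00: 08:30–13:30, 15:00–18:00.
Jun free within 08:30–18:00: 08:30–10:00, 13:30–14:30.
Ines free within 08:30–18:00: 08:30–10:30, 12:30–13:00, 15:30–16:30.
Wyatt ∩ Yusuf: 08:30–13:30, 15:00–15:30.
Wyatt ∩ Yusuf ∩ Jun: 08:30–10:00.
Wyatt ∩ Yusuf ∩ Jun ∩ Ines: 08:30–10:00.
Windows ≥ 60 min: 08:30–10:00.

08:30–10:00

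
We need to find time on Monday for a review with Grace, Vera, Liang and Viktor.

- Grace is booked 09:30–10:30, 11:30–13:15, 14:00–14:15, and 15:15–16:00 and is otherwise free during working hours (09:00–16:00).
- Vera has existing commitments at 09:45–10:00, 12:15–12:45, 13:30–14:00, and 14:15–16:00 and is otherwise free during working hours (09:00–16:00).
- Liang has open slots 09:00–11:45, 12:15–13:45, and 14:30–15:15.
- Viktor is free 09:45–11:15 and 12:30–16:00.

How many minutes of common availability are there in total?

Grace free within 09:00–16:00: 09:00–09:30, 10:30–11:30, 13:15–14:00, 14:15–15:15.
Vera free within 09:00–16:00: 09:00–09:45, 10:00–12:15, 12:45–13:30, 14:00–14:15.
Grace ∩ Vera: 09:00–09:30, 10:30–11:30, 13:15–13:30.
Grace ∩ Vera ∩ Liang: 09:00–09:30, 10:30–11:30, 13:15–13:30.
Grace ∩ Vera ∩ Liang ∩ Viktor: 10:30–11:15, 13:15–13:30.
Total common minutes: 45 + 15 = 60.

60 minutes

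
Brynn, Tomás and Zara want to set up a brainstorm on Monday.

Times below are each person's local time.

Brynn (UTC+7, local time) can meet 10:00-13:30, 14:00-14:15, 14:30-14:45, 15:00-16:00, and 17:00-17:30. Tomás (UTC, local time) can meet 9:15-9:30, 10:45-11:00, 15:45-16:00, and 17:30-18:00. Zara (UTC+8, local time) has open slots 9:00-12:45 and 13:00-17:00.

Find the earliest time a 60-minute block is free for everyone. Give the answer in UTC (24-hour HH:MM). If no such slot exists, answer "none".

none

Brynn → UTC: 03:00–06:30, 07:00–07:15, 07:30–07:45, 08:00–09:00, 10:00–10:30.
Tomás → UTC: 09:15–09:30, 10:45–11:00, 15:45–16:00, 17:30–18:00.
Zara → UTC: 01:00–04:45, 05:00–09:00.
Brynn ∩ Tomás: (none).
Brynn ∩ Tomás ∩ Zara: (none).
Windows ≥ 60 min: (none).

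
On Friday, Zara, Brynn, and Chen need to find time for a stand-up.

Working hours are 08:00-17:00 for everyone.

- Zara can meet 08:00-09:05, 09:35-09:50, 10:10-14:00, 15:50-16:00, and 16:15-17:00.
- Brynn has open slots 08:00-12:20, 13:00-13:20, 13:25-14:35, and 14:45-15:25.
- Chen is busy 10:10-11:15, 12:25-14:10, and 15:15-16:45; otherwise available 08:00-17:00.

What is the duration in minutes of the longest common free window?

65 minutes

Chen free within 08:00–17:00: 08:00–10:10, 11:15–12:25, 14:10–15:15, 16:45–17:00.
Zara ∩ Brynn: 08:00–09:05, 09:35–09:50, 10:10–12:20, 13:00–13:20, 13:25–14:00.
Zara ∩ Brynn ∩ Chen: 08:00–09:05, 09:35–09:50, 11:15–12:20.
Common window lengths: 65, 15, 65 min; longest is 65.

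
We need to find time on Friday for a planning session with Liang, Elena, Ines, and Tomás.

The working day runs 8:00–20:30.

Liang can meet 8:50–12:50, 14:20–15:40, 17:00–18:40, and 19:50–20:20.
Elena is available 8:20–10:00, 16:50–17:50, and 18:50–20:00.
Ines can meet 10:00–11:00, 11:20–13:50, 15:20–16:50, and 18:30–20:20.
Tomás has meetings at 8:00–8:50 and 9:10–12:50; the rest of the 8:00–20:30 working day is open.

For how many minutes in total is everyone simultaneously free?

10 minutes

Tomás free within 08:00–20:30: 08:50–09:10, 12:50–20:30.
Liang ∩ Elena: 08:50–10:00, 17:00–17:50, 19:50–20:00.
Liang ∩ Elena ∩ Ines: 19:50–20:00.
Liang ∩ Elena ∩ Ines ∩ Tomás: 19:50–20:00.
Total common minutes: 10.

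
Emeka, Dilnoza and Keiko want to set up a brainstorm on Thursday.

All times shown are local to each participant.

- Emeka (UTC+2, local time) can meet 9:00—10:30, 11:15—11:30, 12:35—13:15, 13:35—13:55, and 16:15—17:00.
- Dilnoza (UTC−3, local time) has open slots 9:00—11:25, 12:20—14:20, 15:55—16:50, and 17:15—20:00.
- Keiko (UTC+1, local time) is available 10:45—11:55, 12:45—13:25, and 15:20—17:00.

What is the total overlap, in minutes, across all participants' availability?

5 minutes

Emeka → UTC: 07:00–08:30, 09:15–09:30, 10:35–11:15, 11:35–11:55, 14:15–15:00.
Dilnoza → UTC: 12:00–14:25, 15:20–17:20, 18:55–19:50, 20:15–23:00.
Keiko → UTC: 09:45–10:55, 11:45–12:25, 14:20–16:00.
Emeka ∩ Dilnoza: 14:15–14:25.
Emeka ∩ Dilnoza ∩ Keiko: 14:20–14:25.
Total common minutes: 5.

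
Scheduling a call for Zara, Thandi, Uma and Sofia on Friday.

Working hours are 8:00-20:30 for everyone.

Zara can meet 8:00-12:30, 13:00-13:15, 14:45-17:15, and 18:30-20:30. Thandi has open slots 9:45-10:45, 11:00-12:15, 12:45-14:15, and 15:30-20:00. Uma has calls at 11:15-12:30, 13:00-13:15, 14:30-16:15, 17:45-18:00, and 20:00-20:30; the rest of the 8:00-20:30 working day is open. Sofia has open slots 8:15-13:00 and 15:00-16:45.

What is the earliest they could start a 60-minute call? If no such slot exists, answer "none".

Uma free within 08:00–20:30: 08:00–11:15, 12:30–13:00, 13:15–14:30, 16:15–17:45, 18:00–20:00.
Zara ∩ Thandi: 09:45–10:45, 11:00–12:15, 13:00–13:15, 15:30–17:15, 18:30–20:00.
Zara ∩ Thandi ∩ Uma: 09:45–10:45, 11:00–11:15, 16:15–17:15, 18:30–20:00.
Zara ∩ Thandi ∩ Uma ∩ Sofia: 09:45–10:45, 11:00–11:15, 16:15–16:45.
Windows ≥ 60 min: 09:45–10:45.
Earliest such window starts at 09:45.

09:45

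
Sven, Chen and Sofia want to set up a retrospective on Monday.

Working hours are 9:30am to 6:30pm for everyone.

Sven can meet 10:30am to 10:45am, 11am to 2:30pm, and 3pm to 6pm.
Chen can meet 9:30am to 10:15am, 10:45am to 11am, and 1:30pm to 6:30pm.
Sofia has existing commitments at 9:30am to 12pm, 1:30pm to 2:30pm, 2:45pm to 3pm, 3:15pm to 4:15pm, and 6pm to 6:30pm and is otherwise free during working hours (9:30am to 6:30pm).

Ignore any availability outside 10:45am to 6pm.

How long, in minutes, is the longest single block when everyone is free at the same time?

Sofia free within 09:30–18:30: 12:00–13:30, 14:30–14:45, 15:00–15:15, 16:15–18:00.
Sven ∩ Chen: 13:30–14:30, 15:00–18:00.
Sven ∩ Chen ∩ Sofia: 15:00–15:15, 16:15–18:00.
Restricted to 10:45–18:00: 15:00–15:15, 16:15–18:00.
Common window lengths: 15, 105 min; longest is 105.

105 minutes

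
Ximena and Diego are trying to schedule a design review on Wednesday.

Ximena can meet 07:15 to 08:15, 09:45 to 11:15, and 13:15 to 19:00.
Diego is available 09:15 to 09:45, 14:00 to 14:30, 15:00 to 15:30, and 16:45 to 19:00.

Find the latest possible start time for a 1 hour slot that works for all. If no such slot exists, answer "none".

18:00

Ximena ∩ Diego: 14:00–14:30, 15:00–15:30, 16:45–19:00.
Windows ≥ 60 min: 16:45–19:00.
Latest start in the last window 16:45–19:00 is 19:00 − 60 min = 18:00.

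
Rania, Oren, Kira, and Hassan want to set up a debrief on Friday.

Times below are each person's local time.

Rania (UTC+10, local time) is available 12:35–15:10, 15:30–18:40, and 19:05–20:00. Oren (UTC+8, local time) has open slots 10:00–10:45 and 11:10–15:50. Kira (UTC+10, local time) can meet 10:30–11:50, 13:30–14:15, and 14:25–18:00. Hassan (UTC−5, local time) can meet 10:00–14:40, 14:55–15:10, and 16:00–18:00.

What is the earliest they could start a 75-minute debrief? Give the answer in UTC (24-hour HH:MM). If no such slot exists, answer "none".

Rania → UTC: 02:35–05:10, 05:30–08:40, 09:05–10:00.
Oren → UTC: 02:00–02:45, 03:10–07:50.
Kira → UTC: 00:30–01:50, 03:30–04:15, 04:25–08:00.
Hassan → UTC: 15:00–19:40, 19:55–20:10, 21:00–23:00.
Rania ∩ Oren: 02:35–02:45, 03:10–05:10, 05:30–07:50.
Rania ∩ Oren ∩ Kira: 03:30–04:15, 04:25–05:10, 05:30–07:50.
Rania ∩ Oren ∩ Kira ∩ Hassan: (none).
Windows ≥ 75 min: (none).

none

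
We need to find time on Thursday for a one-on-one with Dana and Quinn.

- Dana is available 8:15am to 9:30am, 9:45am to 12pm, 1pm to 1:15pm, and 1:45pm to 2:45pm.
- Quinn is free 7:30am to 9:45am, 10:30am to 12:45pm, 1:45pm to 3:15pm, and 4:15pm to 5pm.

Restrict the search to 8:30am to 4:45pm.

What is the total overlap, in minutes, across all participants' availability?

Dana ∩ Quinn: 08:15–09:30, 10:30–12:00, 13:45–14:45.
Restricted to 08:30–16:45: 08:30–09:30, 10:30–12:00, 13:45–14:45.
Total common minutes: 60 + 90 + 60 = 210.

210 minutes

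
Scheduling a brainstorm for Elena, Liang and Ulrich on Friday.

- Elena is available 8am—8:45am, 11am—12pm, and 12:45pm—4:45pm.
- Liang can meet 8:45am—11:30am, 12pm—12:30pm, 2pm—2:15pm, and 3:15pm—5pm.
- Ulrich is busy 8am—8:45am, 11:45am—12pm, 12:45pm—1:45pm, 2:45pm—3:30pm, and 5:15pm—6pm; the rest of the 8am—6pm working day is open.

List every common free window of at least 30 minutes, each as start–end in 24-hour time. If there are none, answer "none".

11:00–11:30, 15:30–16:45

Ulrich free within 08:00–18:00: 08:45–11:45, 12:00–12:45, 13:45–14:45, 15:30–17:15.
Elena ∩ Liang: 11:00–11:30, 14:00–14:15, 15:15–16:45.
Elena ∩ Liang ∩ Ulrich: 11:00–11:30, 14:00–14:15, 15:30–16:45.
Windows ≥ 30 min: 11:00–11:30, 15:30–16:45.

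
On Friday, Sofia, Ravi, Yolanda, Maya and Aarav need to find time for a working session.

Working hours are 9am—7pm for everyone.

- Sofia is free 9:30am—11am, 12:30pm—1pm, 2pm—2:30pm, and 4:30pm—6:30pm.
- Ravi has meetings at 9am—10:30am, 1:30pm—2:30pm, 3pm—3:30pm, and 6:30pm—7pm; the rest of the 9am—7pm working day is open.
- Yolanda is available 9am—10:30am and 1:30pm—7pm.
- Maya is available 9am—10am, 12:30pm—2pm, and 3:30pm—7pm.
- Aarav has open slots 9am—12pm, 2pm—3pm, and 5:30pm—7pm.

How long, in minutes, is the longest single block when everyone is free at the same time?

60 minutes

Ravi free within 09:00–19:00: 10:30–13:30, 14:30–15:00, 15:30–18:30.
Sofia ∩ Ravi: 10:30–11:00, 12:30–13:00, 16:30–18:30.
Sofia ∩ Ravi ∩ Yolanda: 16:30–18:30.
Sofia ∩ Ravi ∩ Yolanda ∩ Maya: 16:30–18:30.
Sofia ∩ Ravi ∩ Yolanda ∩ Maya ∩ Aarav: 17:30–18:30.
Single common window of 60 minutes.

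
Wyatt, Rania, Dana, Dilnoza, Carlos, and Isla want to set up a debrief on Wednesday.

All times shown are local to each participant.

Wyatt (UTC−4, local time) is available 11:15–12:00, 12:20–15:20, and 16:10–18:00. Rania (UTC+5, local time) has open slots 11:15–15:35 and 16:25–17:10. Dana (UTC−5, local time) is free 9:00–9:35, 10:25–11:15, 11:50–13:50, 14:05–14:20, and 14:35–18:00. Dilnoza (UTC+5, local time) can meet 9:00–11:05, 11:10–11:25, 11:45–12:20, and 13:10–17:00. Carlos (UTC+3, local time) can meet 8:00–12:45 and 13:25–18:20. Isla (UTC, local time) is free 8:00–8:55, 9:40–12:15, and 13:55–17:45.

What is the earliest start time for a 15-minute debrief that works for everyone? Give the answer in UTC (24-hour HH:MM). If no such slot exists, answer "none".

Wyatt → UTC: 15:15–16:00, 16:20–19:20, 20:10–22:00.
Rania → UTC: 06:15–10:35, 11:25–12:10.
Dana → UTC: 14:00–14:35, 15:25–16:15, 16:50–18:50, 19:05–19:20, 19:35–23:00.
Dilnoza → UTC: 04:00–06:05, 06:10–06:25, 06:45–07:20, 08:10–12:00.
Carlos → UTC: 05:00–09:45, 10:25–15:20.
Isla → UTC: 08:00–08:55, 09:40–12:15, 13:55–17:45.
Wyatt ∩ Rania: (none).
Wyatt ∩ Rania ∩ Dana: (none).
Wyatt ∩ Rania ∩ Dana ∩ Dilnoza: (none).
Wyatt ∩ Rania ∩ Dana ∩ Dilnoza ∩ Carlos: (none).
Wyatt ∩ Rania ∩ Dana ∩ Dilnoza ∩ Carlos ∩ Isla: (none).
Windows ≥ 15 min: (none).

none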